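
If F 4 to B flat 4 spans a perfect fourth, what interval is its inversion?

perfect fifth

The rule of nine gives the new number: 9 − 4 = 5, so a fourth becomes a fifth.
The quality also flips — perfect stays perfect — giving a perfect fifth.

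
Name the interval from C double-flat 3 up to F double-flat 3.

perfect fourth

C to F spans four letter names (C-D-E-F) — that makes it a fourth of some quality.
Counting semitones, Cbb3→Fbb3 is 5, which is the perfect fourth.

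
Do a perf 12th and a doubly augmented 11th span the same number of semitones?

A perfect twelfth = 19 semitones = a doubly augmented eleventh; enharmonically equal.

Yes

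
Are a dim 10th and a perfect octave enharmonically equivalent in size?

No

14 semitones (diminished tenth) vs 12 semitones (perfect octave): not equal.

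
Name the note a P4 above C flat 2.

F flat 2

Four letter names up from C: F.
A perfect fourth is 5 semitones; 5 semitones up from Cb2 gives Fb2.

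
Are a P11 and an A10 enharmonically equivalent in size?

Yes

A perfect eleventh spans 17 semitones, and an augmented tenth also spans 17 semitones — they're enharmonic.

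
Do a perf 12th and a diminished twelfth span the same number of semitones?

No

19 semitones (perfect twelfth) vs 18 semitones (diminished twelfth): not equal.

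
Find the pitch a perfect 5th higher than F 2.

C 3

The fifth takes the letter from F up to C.
A perfect fifth is 7 semitones; 7 semitones up from F2 gives C3.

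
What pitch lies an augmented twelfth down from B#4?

Five letters down from B (plus an octave) reaches E.
An augmented twelfth spans 20 semitones, so from B#4 the target pitch is E3.

E3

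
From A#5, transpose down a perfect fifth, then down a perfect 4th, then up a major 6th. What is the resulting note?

F##5

Down a perfect fifth from A#5: D#5 (7 semitones down).
D#5 down a perfect fourth → A#4 (5 semitones).
A major sixth up from A#4 is F##5.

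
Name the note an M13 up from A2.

The thirteenth's letter: A up six letter names plus an octave → F.
Moving 21 semitones up from A2 (the size of a major thirteenth) reaches F#4.

F#4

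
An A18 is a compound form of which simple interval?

A4

Take out 2 octaves (14 from the number): 18 − 14 = 4.
So an augmented eighteenth is 2 octaves plus an augmented fourth. The quality is unchanged.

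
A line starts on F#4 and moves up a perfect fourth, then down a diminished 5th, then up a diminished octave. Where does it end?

E5

A perfect fourth up from F#4 is B4.
A diminished fifth down from B4 is E#4.
Up a diminished octave from E#4: E5 (11 semitones up).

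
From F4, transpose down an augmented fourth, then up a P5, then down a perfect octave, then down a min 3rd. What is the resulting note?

An augmented fourth down from F4 is Cb4.
A perfect fifth up from Cb4 is Gb4.
Down a perfect octave from Gb4: Gb3 (12 semitones down).
A minor third down from Gb3 is Eb3.

Eb3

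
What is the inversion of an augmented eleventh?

First reduce the compound augmented eleventh to its simple form, an augmented fourth.
Interval numbers invert to sum to nine: 4 + 5 = 9, so a fourth inverts to a fifth.
Quality inverts too: augmented becomes diminished. That makes the inversion a diminished fifth.

diminished 5th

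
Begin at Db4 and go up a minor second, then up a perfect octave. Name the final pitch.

Up a minor second from Db4: Ebb4 (1 semitone up).
Up a perfect octave from Ebb4: Ebb5 (12 semitones up).

Ebb5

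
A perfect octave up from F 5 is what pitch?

F 6

An octave keeps the letter name F, an octave up from F.
A perfect octave is 12 semitones; 12 semitones up from F5 gives F6.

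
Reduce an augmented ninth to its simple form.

Subtracting seven from the interval number removes an octave: 9 − 7 = 2.
So an augmented ninth is an octave plus an augmented second. The quality is unchanged.

augmented second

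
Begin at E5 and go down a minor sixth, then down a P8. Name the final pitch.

A minor sixth down from E5 is G#4.
G#4 down a perfect octave → G#3 (12 semitones).

G#3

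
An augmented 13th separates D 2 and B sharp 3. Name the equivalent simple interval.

augmented sixth

Subtracting seven from the interval number removes an octave: 13 − 7 = 6.
So an augmented thirteenth is an octave plus an augmented sixth. The quality is unchanged.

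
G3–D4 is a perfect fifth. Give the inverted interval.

perfect fourth

The rule of nine gives the new number: 9 − 5 = 4, so a fifth becomes a fourth.
The quality also flips — perfect stays perfect — giving a perfect fourth.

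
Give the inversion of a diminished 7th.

A2

Interval numbers invert to sum to nine: 7 + 2 = 9, so a seventh inverts to a second.
The quality also flips — diminished becomes augmented — giving an augmented second.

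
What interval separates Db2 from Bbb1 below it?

Descending from Db2 to Bbb1 is the same interval as ascending Bbb1 to Db2.
B to D spans three letter names (B-C-D): a third.
Bbb1 to Db2 is 4 semitones, matching the major third exactly, so the quality is major.

major third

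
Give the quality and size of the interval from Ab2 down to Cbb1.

augmented thirteenth

Descending from Ab2 to Cbb1 is the same interval as ascending Cbb1 to Ab2.
C to A spans six letter names (C-D-E-F-G-A), plus an octave: a thirteenth.
Cbb1 to Ab2 spans 22 semitones — one semitone wider than the major thirteenth (21) — giving an augmented thirteenth.
(Equivalently, a compound augmented sixth: an augmented sixth plus an octave.)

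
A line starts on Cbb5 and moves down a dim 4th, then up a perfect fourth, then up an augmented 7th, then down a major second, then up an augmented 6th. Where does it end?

Cbb5 down a diminished fourth → Gb4 (4 semitones).
A perfect fourth up from Gb4 is Cb5.
Up an augmented seventh from Cb5: B5 (12 semitones up).
B5 down a major second → A5 (2 semitones).
An augmented sixth up from A5 is F##6.

F##6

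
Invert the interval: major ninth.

m7

First reduce the compound major ninth to its simple form, a major second.
Interval numbers invert to sum to nine: 2 + 7 = 9, so a second inverts to a seventh.
And major becomes minor under inversion, so we get a minor seventh.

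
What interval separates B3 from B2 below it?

P8

Descending from B3 to B2 is the same interval as ascending B2 to B3.
B to B is the same letter name, plus an octave: an octave.
B2 to B3 is 12 semitones, matching the perfect octave exactly, so the quality is perfect.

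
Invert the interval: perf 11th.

First reduce the compound perfect eleventh to its simple form, a perfect fourth.
The rule of nine gives the new number: 9 − 4 = 5, so a fourth becomes a fifth.
Quality inverts too: perfect stays perfect. That makes the inversion a perfect fifth.

perfect 5th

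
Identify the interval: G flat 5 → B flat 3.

minor 13th

Descending from Gb5 to Bb3 is the same interval as ascending Bb3 to Gb5.
B to G spans six letter names (B-C-D-E-F-G), plus an octave: a thirteenth.
A major thirteenth would be 21 semitones, but Bb3 to Gb5 is 20 — one semitone narrower, making it a minor thirteenth.
(Equivalently, a compound minor sixth: a minor sixth plus an octave.)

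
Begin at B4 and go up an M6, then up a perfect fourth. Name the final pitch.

Up a major sixth from B4: G#5 (9 semitones up).
A perfect fourth up from G#5 is C#6.

C#6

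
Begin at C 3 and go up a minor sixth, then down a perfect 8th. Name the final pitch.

A flat 2

A minor sixth up from C3 is Ab3.
Down a perfect octave from Ab3: Ab2 (12 semitones down).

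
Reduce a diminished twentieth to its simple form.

diminished 6th

Subtracting seven from the interval number removes an octave: 20 − 14 = 6.
That makes a diminished twentieth a compound diminished sixth — 2 octaves plus a diminished sixth.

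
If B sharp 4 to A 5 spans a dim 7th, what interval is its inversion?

A2

Inverted interval numbers add to nine, so a seventh pairs with a second (7 + 2 = 9).
The quality also flips — diminished becomes augmented — giving an augmented second.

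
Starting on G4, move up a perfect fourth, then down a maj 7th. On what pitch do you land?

Db4

G4 up a perfect fourth → C5 (5 semitones).
A major seventh down from C5 is Db4.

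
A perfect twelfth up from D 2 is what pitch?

A 3

The twelfth's letter: D up five letter names plus an octave → A.
A perfect twelfth is 19 semitones; 19 semitones up from D2 gives A3.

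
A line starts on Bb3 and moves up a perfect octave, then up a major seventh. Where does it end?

A5

A perfect octave up from Bb3 is Bb4.
Up a major seventh from Bb4: A5 (11 semitones up).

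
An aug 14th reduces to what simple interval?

Take out an octave (7 from the number): 14 − 7 = 7.
That makes an augmented fourteenth a compound augmented seventh — an octave plus an augmented seventh.

A7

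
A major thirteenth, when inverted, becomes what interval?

First reduce the compound major thirteenth to its simple form, a major sixth.
Interval numbers invert to sum to nine: 6 + 3 = 9, so a sixth inverts to a third.
Quality inverts too: major becomes minor. That makes the inversion a minor third.

m3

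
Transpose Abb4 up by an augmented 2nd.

Bb4

The second takes the letter from A up to B.
Moving 3 semitones up from Abb4 (the size of an augmented second) reaches Bb4.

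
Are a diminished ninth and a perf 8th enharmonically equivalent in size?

Yes

A diminished ninth spans 12 semitones, and a perfect octave also spans 12 semitones — they're enharmonic.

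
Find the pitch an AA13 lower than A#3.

Cb2

Counting six letter names plus an octave down from A lands on C.
A doubly augmented thirteenth spans 23 semitones, so from A#3 the target pitch is Cb2.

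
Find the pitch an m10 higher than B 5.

D 7

Three letters up from B (plus an octave) reaches D.
A minor tenth spans 15 semitones, so from B5 the target pitch is D7.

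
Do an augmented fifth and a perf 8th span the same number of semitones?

An augmented fifth spans 8 semitones; a perfect octave spans 12 semitones. They differ by 4.

No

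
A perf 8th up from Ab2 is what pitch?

The letter stays A (same as the start), shifted an octave up.
A perfect octave is 12 semitones; 12 semitones up from Ab2 gives Ab3.

Ab3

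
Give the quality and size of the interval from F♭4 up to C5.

augmented fifth

F to C spans five letter names (F-G-A-B-C), so the interval is some kind of fifth.
The perfect fifth is 7 semitones; here we have 8, one semitone wider: augmented.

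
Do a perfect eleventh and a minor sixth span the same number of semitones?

17 semitones (perfect eleventh) vs 8 semitones (minor sixth): not equal.

No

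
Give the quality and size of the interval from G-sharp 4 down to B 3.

major sixth

Descending from G#4 to B3 is the same interval as ascending B3 to G#4.
B to G spans six letter names (B-C-D-E-F-G) — that makes it a sixth of some quality.
Counting semitones, B3→G#4 is 9, which is the major sixth.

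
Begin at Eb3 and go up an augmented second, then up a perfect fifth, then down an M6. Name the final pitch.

E3

Eb3 up an augmented second → F#3 (3 semitones).
A perfect fifth up from F#3 is C#4.
A major sixth down from C#4 is E3.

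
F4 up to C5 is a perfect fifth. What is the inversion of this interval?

Inverted interval numbers add to nine, so a fifth pairs with a fourth (5 + 4 = 9).
Quality inverts too: perfect stays perfect. That makes the inversion a perfect fourth.

perfect fourth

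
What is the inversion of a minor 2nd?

major 7th

Inverted interval numbers add to nine, so a second pairs with a seventh (2 + 7 = 9).
Quality inverts too: minor becomes major. That makes the inversion a major seventh.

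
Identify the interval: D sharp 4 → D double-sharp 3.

Descending from D#4 to D##3 is the same interval as ascending D##3 to D#4.
D to D is the same letter name, plus an octave, so the interval is some kind of octave.
The perfect octave is 12 semitones; here we have 11, one semitone narrower: diminished.

d8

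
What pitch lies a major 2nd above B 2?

Two letter names up from B: C.
A major second is 2 semitones; 2 semitones up from B2 gives C#3.

C sharp 3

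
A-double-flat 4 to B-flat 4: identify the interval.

augmented second

A to B spans two letter names (A-B), so the interval is some kind of second.
Abb4 to Bb4 spans 3 semitones — one semitone wider than the major second (2) — giving an augmented second.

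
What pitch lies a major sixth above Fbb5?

Six letter names up from F: D.
A major sixth is 9 semitones; 9 semitones up from Fbb5 gives Dbb6.

Dbb6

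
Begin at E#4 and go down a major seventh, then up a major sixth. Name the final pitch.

Down a major seventh from E#4: F#3 (11 semitones down).
A major sixth up from F#3 is D#4.

D#4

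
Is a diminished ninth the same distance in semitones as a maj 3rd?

A diminished ninth is 12 semitones but a major third is 4 semitones — different sizes.

No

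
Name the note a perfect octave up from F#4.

F#5

For an octave the letter name doesn't change: still F, an octave up.
A perfect octave spans 12 semitones, so from F#4 the target pitch is F#5.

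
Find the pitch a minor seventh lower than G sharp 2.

A sharp 1

Counting seven letter names down from G lands on A.
A minor seventh is 10 semitones; 10 semitones down from G#2 gives A#1.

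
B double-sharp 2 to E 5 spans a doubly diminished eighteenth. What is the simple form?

doubly diminished 4th

Each octave removed subtracts seven from the number: 18 − 14 = 4.
So a doubly diminished eighteenth is 2 octaves plus a doubly diminished fourth. The quality is unchanged.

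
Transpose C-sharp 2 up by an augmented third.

Counting three letter names up from C lands on E.
Moving 5 semitones up from C#2 (the size of an augmented third) reaches E##2.

E-double-sharp 2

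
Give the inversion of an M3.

Interval numbers invert to sum to nine: 3 + 6 = 9, so a third inverts to a sixth.
And major becomes minor under inversion, so we get a minor sixth.

minor 6th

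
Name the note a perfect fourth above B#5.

Counting four letter names up from B lands on E.
Moving 5 semitones up from B#5 (the size of a perfect fourth) reaches E#6.

E#6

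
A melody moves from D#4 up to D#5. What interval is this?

D to D is the same letter name, plus an octave: an octave.
The perfect octave spans 12 semitones, and D#4 to D#5 is exactly 12 semitones — so this is a perfect octave.

perfect 8th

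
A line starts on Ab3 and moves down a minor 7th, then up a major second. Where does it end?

Ab3 down a minor seventh → Bb2 (10 semitones).
Up a major second from Bb2: C3 (2 semitones up).

C3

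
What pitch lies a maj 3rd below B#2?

G#2

The third takes the letter from B down to G.
Moving 4 semitones down from B#2 (the size of a major third) reaches G#2.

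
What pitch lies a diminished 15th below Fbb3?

The letter stays F (same as the start), shifted two octaves down.
Moving 23 semitones down from Fbb3 (the size of a diminished fifteenth) reaches Fb1.

Fb1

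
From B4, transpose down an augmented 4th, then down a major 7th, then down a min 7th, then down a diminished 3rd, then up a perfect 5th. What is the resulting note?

B4 down an augmented fourth → F4 (6 semitones).
Down a major seventh from F4: Gb3 (11 semitones down).
Down a minor seventh from Gb3: Ab2 (10 semitones down).
Down a diminished third from Ab2: F#2 (2 semitones down).
A perfect fifth up from F#2 is C#3.

C#3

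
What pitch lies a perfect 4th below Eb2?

The fourth takes the letter from E down to B.
A perfect fourth is 5 semitones; 5 semitones down from Eb2 gives Bb1.

Bb1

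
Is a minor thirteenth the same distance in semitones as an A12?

Yes

A minor thirteenth = 20 semitones = an augmented twelfth; enharmonically equal.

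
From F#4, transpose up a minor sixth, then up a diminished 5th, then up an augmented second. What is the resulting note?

Up a minor sixth from F#4: D5 (8 semitones up).
Up a diminished fifth from D5: Ab5 (6 semitones up).
An augmented second up from Ab5 is B5.

B5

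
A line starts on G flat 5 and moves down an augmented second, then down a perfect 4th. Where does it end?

C double-flat 5

Gb5 down an augmented second → Fbb5 (3 semitones).
Down a perfect fourth from Fbb5: Cbb5 (5 semitones down).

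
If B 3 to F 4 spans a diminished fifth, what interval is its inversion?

Inverted interval numbers add to nine, so a fifth pairs with a fourth (5 + 4 = 9).
The quality also flips — diminished becomes augmented — giving an augmented fourth.

A4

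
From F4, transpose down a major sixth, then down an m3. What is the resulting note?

A major sixth down from F4 is Ab3.
Ab3 down a minor third → F3 (3 semitones).

F3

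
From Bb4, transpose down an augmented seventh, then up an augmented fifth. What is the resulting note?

Gb4

Bb4 down an augmented seventh → Cbb4 (12 semitones).
Up an augmented fifth from Cbb4: Gb4 (8 semitones up).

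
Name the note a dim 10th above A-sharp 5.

The tenth's letter: A up three letter names plus an octave → C.
A diminished tenth spans 14 semitones, so from A#5 the target pitch is C7.

C 7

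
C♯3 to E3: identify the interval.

minor 3rd

C to E spans three letter names (C-D-E): a third.
At 3 semitones, C#3→E3 falls one short of a major third: minor.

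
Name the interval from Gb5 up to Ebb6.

minor sixth

G to E spans six letter names (G-A-B-C-D-E): a sixth.
Gb5 to Ebb6 is 8 semitones, a half step short of the major sixth (9), so this is minor.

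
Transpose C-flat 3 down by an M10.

Three letters down from C (plus an octave) reaches A.
A major tenth is 16 semitones; 16 semitones down from Cb3 gives Abb1.

A-double-flat 1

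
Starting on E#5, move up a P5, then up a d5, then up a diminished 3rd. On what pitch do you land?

Ab6

Up a perfect fifth from E#5: B#5 (7 semitones up).
Up a diminished fifth from B#5: F#6 (6 semitones up).
A diminished third up from F#6 is Ab6.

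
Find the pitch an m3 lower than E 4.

Three letter names down from E: C.
A minor third is 3 semitones; 3 semitones down from E4 gives C#4.

C sharp 4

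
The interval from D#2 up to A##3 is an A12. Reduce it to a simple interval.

augmented 5th

Each octave removed subtracts seven from the number: 12 − 7 = 5.
Quality carries through unchanged, so the simple form is an augmented fifth.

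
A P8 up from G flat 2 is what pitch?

G flat 3

For an octave the letter name doesn't change: still G, an octave up.
A perfect octave is 12 semitones; 12 semitones up from Gb2 gives Gb3.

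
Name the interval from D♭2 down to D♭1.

perfect 8th

Descending from Db2 to Db1 is the same interval as ascending Db1 to Db2.
D to D is the same letter name, plus an octave — that makes it an octave of some quality.
The perfect octave spans 12 semitones, and Db1 to Db2 is exactly 12 semitones — so this is a perfect octave.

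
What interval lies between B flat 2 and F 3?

B to F spans five letter names (B-C-D-E-F), so the interval is some kind of fifth.
Counting semitones, Bb2→F3 is 7, which is the perfect fifth.

P5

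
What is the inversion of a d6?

A3

Inverted interval numbers add to nine, so a sixth pairs with a third (6 + 3 = 9).
And diminished becomes augmented under inversion, so we get an augmented third.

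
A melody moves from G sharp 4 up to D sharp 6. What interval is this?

G to D spans five letter names (G-A-B-C-D), plus an octave: a twelfth.
The perfect twelfth spans 19 semitones, and G#4 to D#6 is exactly 19 semitones — so this is a perfect twelfth.
(Equivalently, a compound perfect fifth: a perfect fifth plus an octave.)

perfect twelfth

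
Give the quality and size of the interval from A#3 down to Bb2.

augmented seventh

Descending from A#3 to Bb2 is the same interval as ascending Bb2 to A#3.
B to A spans seven letter names (B-C-D-E-F-G-A): a seventh.
A major seventh would be 11 semitones; Bb2 to A#3 is 12, one semitone wider, so the interval is augmented.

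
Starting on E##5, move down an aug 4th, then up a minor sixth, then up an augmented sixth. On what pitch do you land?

E##5 down an augmented fourth → B#4 (6 semitones).
Up a minor sixth from B#4: G#5 (8 semitones up).
An augmented sixth up from G#5 is E##6.

E##6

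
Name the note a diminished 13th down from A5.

Six letters down from A (plus an octave) reaches C.
Moving 19 semitones down from A5 (the size of a diminished thirteenth) reaches C##4.

C##4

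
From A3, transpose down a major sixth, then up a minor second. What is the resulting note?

Db3

A3 down a major sixth → C3 (9 semitones).
C3 up a minor second → Db3 (1 semitone).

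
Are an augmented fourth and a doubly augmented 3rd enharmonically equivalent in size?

An augmented fourth = 6 semitones = a doubly augmented third; enharmonically equal.

Yes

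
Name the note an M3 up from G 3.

The third takes the letter from G up to B.
Moving 4 semitones up from G3 (the size of a major third) reaches B3.

B 3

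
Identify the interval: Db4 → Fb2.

Descending from Db4 to Fb2 is the same interval as ascending Fb2 to Db4.
F to D spans six letter names (F-G-A-B-C-D), plus an octave: a thirteenth.
The major thirteenth spans 21 semitones, and Fb2 to Db4 is exactly 21 semitones — so this is a major thirteenth.
(Equivalently, a compound major sixth: a major sixth plus an octave.)

major thirteenth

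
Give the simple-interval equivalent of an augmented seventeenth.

Subtracting seven from the interval number removes an octave: 17 − 14 = 3.
So an augmented seventeenth is 2 octaves plus an augmented third. The quality is unchanged.

A3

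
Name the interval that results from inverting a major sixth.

minor 3rd

The rule of nine gives the new number: 9 − 6 = 3, so a sixth becomes a third.
The quality also flips — major becomes minor — giving a minor third.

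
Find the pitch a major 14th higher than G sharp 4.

Seven letters up from G (plus an octave) reaches F.
A major fourteenth spans 23 semitones, so from G#4 the target pitch is F##6.

F double-sharp 6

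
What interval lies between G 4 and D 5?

perfect 5th

G to D spans five letter names (G-A-B-C-D): a fifth.
Counting semitones, G4→D5 is 7, which is the perfect fifth.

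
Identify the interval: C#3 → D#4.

C to D spans two letter names (C-D), plus an octave, so the interval is some kind of ninth.
The major ninth spans 14 semitones, and C#3 to D#4 is exactly 14 semitones — so this is a major ninth.
(Equivalently, a compound major second: a major second plus an octave.)

major 9th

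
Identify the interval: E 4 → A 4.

P4

E to A spans four letter names (E-F-G-A) — that makes it a fourth of some quality.
The perfect fourth spans 5 semitones, and E4 to A4 is exactly 5 semitones — so this is a perfect fourth.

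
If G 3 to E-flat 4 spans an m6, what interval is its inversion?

major third

Inverted interval numbers add to nine, so a sixth pairs with a third (6 + 3 = 9).
The quality also flips — minor becomes major — giving a major third.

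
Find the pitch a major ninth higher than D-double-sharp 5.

E-double-sharp 6

Two letters up from D (plus an octave) reaches E.
Moving 14 semitones up from D##5 (the size of a major ninth) reaches E##6.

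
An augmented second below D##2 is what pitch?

Two letter names down from D: C.
An augmented second is 3 semitones; 3 semitones down from D##2 gives C#2.

C#2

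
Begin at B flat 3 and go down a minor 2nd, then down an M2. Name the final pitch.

Bb3 down a minor second → A3 (1 semitone).
A major second down from A3 is G3.

G 3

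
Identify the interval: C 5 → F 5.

C to F spans four letter names (C-D-E-F) — that makes it a fourth of some quality.
Counting semitones, C5→F5 is 5, which is the perfect fourth.

perfect fourth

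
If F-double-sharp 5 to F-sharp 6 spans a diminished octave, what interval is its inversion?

Interval numbers invert to sum to nine: 8 + 1 = 9, so an octave inverts to a unison.
The quality also flips — diminished becomes augmented — giving an augmented unison.

augmented unison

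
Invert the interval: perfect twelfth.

First reduce the compound perfect twelfth to its simple form, a perfect fifth.
The rule of nine gives the new number: 9 − 5 = 4, so a fifth becomes a fourth.
Quality inverts too: perfect stays perfect. That makes the inversion a perfect fourth.

P4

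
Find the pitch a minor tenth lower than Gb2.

Eb1

Counting three letter names plus an octave down from G lands on E.
A minor tenth is 15 semitones; 15 semitones down from Gb2 gives Eb1.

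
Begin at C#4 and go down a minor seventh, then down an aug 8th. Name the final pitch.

D2

A minor seventh down from C#4 is D#3.
Down an augmented octave from D#3: D2 (13 semitones down).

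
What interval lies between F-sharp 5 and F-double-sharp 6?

augmented octave

F to F is the same letter name, plus an octave, so the interval is some kind of octave.
F#5 to F##6 spans 13 semitones — one semitone wider than the perfect octave (12) — giving an augmented octave.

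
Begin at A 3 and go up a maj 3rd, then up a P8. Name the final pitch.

Up a major third from A3: C#4 (4 semitones up).
Up a perfect octave from C#4: C#5 (12 semitones up).

C sharp 5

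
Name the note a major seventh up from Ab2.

Counting seven letter names up from A lands on G.
A major seventh spans 11 semitones, so from Ab2 the target pitch is G3.

G3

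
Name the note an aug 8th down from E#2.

E1

An octave keeps the letter name E, an octave down from E.
Moving 13 semitones down from E#2 (the size of an augmented octave) reaches E1.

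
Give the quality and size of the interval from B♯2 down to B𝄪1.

Descending from B#2 to B##1 is the same interval as ascending B##1 to B#2.
B to B is the same letter name, plus an octave — that makes it an octave of some quality.
The perfect octave is 12 semitones; here we have 11, one semitone narrower: diminished.

diminished octave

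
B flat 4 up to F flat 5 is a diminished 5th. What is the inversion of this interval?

augmented fourth

Inverted interval numbers add to nine, so a fifth pairs with a fourth (5 + 4 = 9).
The quality also flips — diminished becomes augmented — giving an augmented fourth.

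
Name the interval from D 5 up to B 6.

D to B spans six letter names (D-E-F-G-A-B), plus an octave: a thirteenth.
D5 to B6 is 21 semitones, matching the major thirteenth exactly, so the quality is major.
(Equivalently, a compound major sixth: a major sixth plus an octave.)

major 13th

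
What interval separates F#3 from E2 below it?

major 9th

Descending from F#3 to E2 is the same interval as ascending E2 to F#3.
E to F spans two letter names (E-F), plus an octave — that makes it a ninth of some quality.
Counting semitones, E2→F#3 is 14, which is the major ninth.
(Equivalently, a compound major second: a major second plus an octave.)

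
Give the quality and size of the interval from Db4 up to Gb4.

D to G spans four letter names (D-E-F-G), so the interval is some kind of fourth.
Counting semitones, Db4→Gb4 is 5, which is the perfect fourth.

perfect 4th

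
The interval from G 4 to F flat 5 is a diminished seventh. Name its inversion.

Interval numbers invert to sum to nine: 7 + 2 = 9, so a seventh inverts to a second.
Quality inverts too: diminished becomes augmented. That makes the inversion an augmented second.

augmented 2nd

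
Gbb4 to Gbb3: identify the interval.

perfect 8th

Descending from Gbb4 to Gbb3 is the same interval as ascending Gbb3 to Gbb4.
G to G is the same letter name, plus an octave — that makes it an octave of some quality.
Gbb3 to Gbb4 is 12 semitones, matching the perfect octave exactly, so the quality is perfect.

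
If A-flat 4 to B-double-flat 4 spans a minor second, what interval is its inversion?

M7

Inverted interval numbers add to nine, so a second pairs with a seventh (2 + 7 = 9).
Quality inverts too: minor becomes major. That makes the inversion a major seventh.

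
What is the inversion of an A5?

Inverted interval numbers add to nine, so a fifth pairs with a fourth (5 + 4 = 9).
The quality also flips — augmented becomes diminished — giving a diminished fourth.

d4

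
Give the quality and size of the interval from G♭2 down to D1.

Descending from Gb2 to D1 is the same interval as ascending D1 to Gb2.
D to G spans four letter names (D-E-F-G), plus an octave: an eleventh.
A perfect eleventh would be 17 semitones; D1 to Gb2 is 16, one semitone narrower, so the interval is diminished.
(Equivalently, a compound diminished fourth: a diminished fourth plus an octave.)

diminished 11th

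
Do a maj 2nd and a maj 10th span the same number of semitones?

No

A major second spans 2 semitones; a major tenth spans 16 semitones. They differ by 14.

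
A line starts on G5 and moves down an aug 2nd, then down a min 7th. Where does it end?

Down an augmented second from G5: Fb5 (3 semitones down).
Down a minor seventh from Fb5: Gb4 (10 semitones down).

Gb4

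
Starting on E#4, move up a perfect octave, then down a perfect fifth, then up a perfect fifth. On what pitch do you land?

E#5

Up a perfect octave from E#4: E#5 (12 semitones up).
Down a perfect fifth from E#5: A#4 (7 semitones down).
A perfect fifth up from A#4 is E#5.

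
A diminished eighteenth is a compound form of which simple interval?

diminished fourth

Take out 2 octaves (14 from the number): 18 − 14 = 4.
So a diminished eighteenth is 2 octaves plus a diminished fourth. The quality is unchanged.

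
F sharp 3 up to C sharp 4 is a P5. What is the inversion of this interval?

The rule of nine gives the new number: 9 − 5 = 4, so a fifth becomes a fourth.
The quality also flips — perfect stays perfect — giving a perfect fourth.

perfect fourth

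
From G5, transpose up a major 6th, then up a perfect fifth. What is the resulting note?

B6

G5 up a major sixth → E6 (9 semitones).
A perfect fifth up from E6 is B6.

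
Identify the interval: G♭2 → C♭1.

Descending from Gb2 to Cb1 is the same interval as ascending Cb1 to Gb2.
C to G spans five letter names (C-D-E-F-G), plus an octave, so the interval is some kind of twelfth.
Cb1 to Gb2 is 19 semitones, matching the perfect twelfth exactly, so the quality is perfect.
(Equivalently, a compound perfect fifth: a perfect fifth plus an octave.)

perfect 12th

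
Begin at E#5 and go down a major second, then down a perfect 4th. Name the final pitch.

Down a major second from E#5: D#5 (2 semitones down).
Down a perfect fourth from D#5: A#4 (5 semitones down).

A#4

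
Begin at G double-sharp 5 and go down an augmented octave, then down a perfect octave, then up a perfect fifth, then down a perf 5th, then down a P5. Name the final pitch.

C sharp 3

An augmented octave down from G##5 is G#4.
A perfect octave down from G#4 is G#3.
G#3 up a perfect fifth → D#4 (7 semitones).
Down a perfect fifth from D#4: G#3 (7 semitones down).
Down a perfect fifth from G#3: C#3 (7 semitones down).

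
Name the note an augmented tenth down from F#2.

Three letters down from F (plus an octave) reaches D.
An augmented tenth spans 17 semitones, so from F#2 the target pitch is Db1.

Db1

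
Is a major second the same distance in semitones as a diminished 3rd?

A major second = 2 semitones = a diminished third; enharmonically equal.

Yes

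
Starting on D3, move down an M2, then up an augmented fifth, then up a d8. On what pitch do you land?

Down a major second from D3: C3 (2 semitones down).
An augmented fifth up from C3 is G#3.
G#3 up a diminished octave → G4 (11 semitones).

G4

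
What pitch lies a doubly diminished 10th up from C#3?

Ebb4

Three letters up from C (plus an octave) reaches E.
A doubly diminished tenth is 13 semitones; 13 semitones up from C#3 gives Ebb4.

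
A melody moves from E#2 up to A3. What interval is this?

E to A spans four letter names (E-F-G-A), plus an octave — that makes it an eleventh of some quality.
A perfect eleventh would be 17 semitones; E#2 to A3 is 16, one semitone narrower, so the interval is diminished.
(Equivalently, a compound diminished fourth: a diminished fourth plus an octave.)

diminished 11th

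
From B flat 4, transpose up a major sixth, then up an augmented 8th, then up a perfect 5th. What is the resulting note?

D sharp 7

Up a major sixth from Bb4: G5 (9 semitones up).
G5 up an augmented octave → G#6 (13 semitones).
Up a perfect fifth from G#6: D#7 (7 semitones up).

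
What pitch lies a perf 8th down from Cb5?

The letter stays C (same as the start), shifted an octave down.
A perfect octave is 12 semitones; 12 semitones down from Cb5 gives Cb4.

Cb4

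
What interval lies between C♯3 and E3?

C to E spans three letter names (C-D-E), so the interval is some kind of third.
A major third would be 4 semitones, but C#3 to E3 is 3 — one semitone narrower, making it a minor third.

minor 3rd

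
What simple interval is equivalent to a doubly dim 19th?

Subtracting seven from the interval number removes an octave: 19 − 14 = 5.
Quality carries through unchanged, so the simple form is a doubly diminished fifth.

doubly diminished 5th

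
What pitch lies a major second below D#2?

Counting two letter names down from D lands on C.
Moving 2 semitones down from D#2 (the size of a major second) reaches C#2.

C#2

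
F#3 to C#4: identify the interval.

F to C spans five letter names (F-G-A-B-C) — that makes it a fifth of some quality.
The perfect fifth spans 7 semitones, and F#3 to C#4 is exactly 7 semitones — so this is a perfect fifth.

P5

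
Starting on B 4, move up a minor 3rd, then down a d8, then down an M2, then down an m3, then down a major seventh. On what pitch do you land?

A minor third up from B4 is D5.
A diminished octave down from D5 is D#4.
Down a major second from D#4: C#4 (2 semitones down).
Down a minor third from C#4: A#3 (3 semitones down).
Down a major seventh from A#3: B2 (11 semitones down).

B 2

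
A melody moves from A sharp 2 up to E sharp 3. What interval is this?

A to E spans five letter names (A-B-C-D-E), so the interval is some kind of fifth.
The perfect fifth spans 7 semitones, and A#2 to E#3 is exactly 7 semitones — so this is a perfect fifth.

perfect fifth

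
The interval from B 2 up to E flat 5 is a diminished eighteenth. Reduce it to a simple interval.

Subtracting seven from the interval number removes an octave: 18 − 14 = 4.
So a diminished eighteenth is 2 octaves plus a diminished fourth. The quality is unchanged.

diminished 4th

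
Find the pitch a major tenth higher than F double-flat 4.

The tenth's letter: F up three letter names plus an octave → A.
Moving 16 semitones up from Fbb4 (the size of a major tenth) reaches Abb5.

A double-flat 5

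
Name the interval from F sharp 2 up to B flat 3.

d11

F to B spans four letter names (F-G-A-B), plus an octave: an eleventh.
The perfect eleventh is 17 semitones; here we have 16, one semitone narrower: diminished.
(Equivalently, a compound diminished fourth: a diminished fourth plus an octave.)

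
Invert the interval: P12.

perfect 4th

First reduce the compound perfect twelfth to its simple form, a perfect fifth.
The rule of nine gives the new number: 9 − 5 = 4, so a fifth becomes a fourth.
Quality inverts too: perfect stays perfect. That makes the inversion a perfect fourth.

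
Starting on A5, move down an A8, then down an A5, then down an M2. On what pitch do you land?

An augmented octave down from A5 is Ab4.
Down an augmented fifth from Ab4: Dbb4 (8 semitones down).
Dbb4 down a major second → Cbb4 (2 semitones).

Cbb4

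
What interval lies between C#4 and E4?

minor third

C to E spans three letter names (C-D-E): a third.
At 3 semitones, C#4→E4 falls one short of a major third: minor.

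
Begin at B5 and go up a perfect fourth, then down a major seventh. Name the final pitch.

F5

B5 up a perfect fourth → E6 (5 semitones).
A major seventh down from E6 is F5.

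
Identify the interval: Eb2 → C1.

minor 10th

Descending from Eb2 to C1 is the same interval as ascending C1 to Eb2.
C to E spans three letter names (C-D-E), plus an octave, so the interval is some kind of tenth.
At 15 semitones, C1→Eb2 falls one short of a major tenth: minor.
(Equivalently, a compound minor third: a minor third plus an octave.)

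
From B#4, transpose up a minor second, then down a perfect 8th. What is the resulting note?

Up a minor second from B#4: C#5 (1 semitone up).
C#5 down a perfect octave → C#4 (12 semitones).

C#4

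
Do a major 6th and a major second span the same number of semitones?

A major sixth is 9 semitones but a major second is 2 semitones — different sizes.

No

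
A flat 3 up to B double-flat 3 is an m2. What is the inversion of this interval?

major 7th

The rule of nine gives the new number: 9 − 2 = 7, so a second becomes a seventh.
Quality inverts too: minor becomes major. That makes the inversion a major seventh.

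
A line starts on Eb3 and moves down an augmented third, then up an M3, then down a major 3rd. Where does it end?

Down an augmented third from Eb3: Cbb3 (5 semitones down).
Cbb3 up a major third → Ebb3 (4 semitones).
A major third down from Ebb3 is Cbb3.

Cbb3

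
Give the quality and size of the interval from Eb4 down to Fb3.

Descending from Eb4 to Fb3 is the same interval as ascending Fb3 to Eb4.
F to E spans seven letter names (F-G-A-B-C-D-E), so the interval is some kind of seventh.
Counting semitones, Fb3→Eb4 is 11, which is the major seventh.

major 7th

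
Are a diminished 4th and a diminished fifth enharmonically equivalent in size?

No

A diminished fourth is 4 semitones but a diminished fifth is 6 semitones — different sizes.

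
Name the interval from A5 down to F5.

major third

Descending from A5 to F5 is the same interval as ascending F5 to A5.
F to A spans three letter names (F-G-A) — that makes it a third of some quality.
F5 to A5 is 4 semitones, matching the major third exactly, so the quality is major.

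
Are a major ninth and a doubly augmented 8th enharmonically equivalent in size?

Yes

A major ninth = 14 semitones = a doubly augmented octave; enharmonically equal.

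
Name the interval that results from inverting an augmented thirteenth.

First reduce the compound augmented thirteenth to its simple form, an augmented sixth.
Interval numbers invert to sum to nine: 6 + 3 = 9, so a sixth inverts to a third.
And augmented becomes diminished under inversion, so we get a diminished third.

diminished third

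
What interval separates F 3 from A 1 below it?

Descending from F3 to A1 is the same interval as ascending A1 to F3.
A to F spans six letter names (A-B-C-D-E-F), plus an octave: a thirteenth.
A major thirteenth would be 21 semitones, but A1 to F3 is 20 — one semitone narrower, making it a minor thirteenth.
(Equivalently, a compound minor sixth: a minor sixth plus an octave.)

minor thirteenth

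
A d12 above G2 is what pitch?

Db4

The twelfth's letter: G up five letter names plus an octave → D.
Moving 18 semitones up from G2 (the size of a diminished twelfth) reaches Db4.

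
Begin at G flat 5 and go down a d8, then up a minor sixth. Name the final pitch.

E flat 5

Down a diminished octave from Gb5: G4 (11 semitones down).
G4 up a minor sixth → Eb5 (8 semitones).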